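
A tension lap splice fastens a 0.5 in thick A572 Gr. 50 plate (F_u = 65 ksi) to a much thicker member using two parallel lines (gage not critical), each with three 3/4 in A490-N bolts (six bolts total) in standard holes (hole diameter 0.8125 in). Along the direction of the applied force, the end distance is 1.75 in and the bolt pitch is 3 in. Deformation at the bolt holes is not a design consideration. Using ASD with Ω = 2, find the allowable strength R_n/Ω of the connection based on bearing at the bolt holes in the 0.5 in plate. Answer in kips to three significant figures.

Per bolt r_n = 1.5 l_c t F_u ≤ 3.0 d t F_u; upper limit = 3.0 × 0.75 × 0.5 × 65 = 73.12 kips.
Edge bolt: l_c = 1.75 − 0.8125/2 = 1.344 in → 1.5 × 1.344 × 0.5 × 65 = 65.51 → r_n = 65.51 kips.
Interior bolts: l_c = 3 − 0.8125 = 2.188 in → 1.5 × 2.188 × 0.5 × 65 = 106.6 → r_n = 73.12 kips.
R_n = 2 × 65.51 + 4 × 73.12 = 423.5 kips.
Allowable strength R_n/Ω = 423.5 / 2 = 212 kips.

212 kips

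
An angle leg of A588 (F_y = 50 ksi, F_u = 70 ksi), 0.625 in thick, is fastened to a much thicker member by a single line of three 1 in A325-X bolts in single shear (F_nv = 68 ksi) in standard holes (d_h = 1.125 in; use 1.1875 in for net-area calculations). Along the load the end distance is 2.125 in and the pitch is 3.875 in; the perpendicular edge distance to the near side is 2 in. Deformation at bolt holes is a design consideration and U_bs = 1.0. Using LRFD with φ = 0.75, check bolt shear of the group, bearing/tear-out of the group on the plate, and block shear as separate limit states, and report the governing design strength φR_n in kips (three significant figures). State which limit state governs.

120 kips (bolt shear governs)

Bolt shear: A_b = π·1²/4 = 0.7854 in²; R_n = 68 × 0.7854 × 3 × 1 = 160.2 kips → 0.75 × 160.2 = 120 kips.
Bearing: edge l_c = 1.562, r_n = 82.03 kips; interior l_c = 2.75, r_n = 105 kips; R_n = 82.03 + 2·105 = 292 kips → 219 kips.
Block shear: A_gv = 6.172, A_nv = 4.316, A_nt = 0.8789 in²; R_n = min(0.6F_uA_nv, 0.6F_yA_gv) + U_bs·F_u·A_nt = 242.8 kips → 182 kips.
Bolt shear governs: 120 kips.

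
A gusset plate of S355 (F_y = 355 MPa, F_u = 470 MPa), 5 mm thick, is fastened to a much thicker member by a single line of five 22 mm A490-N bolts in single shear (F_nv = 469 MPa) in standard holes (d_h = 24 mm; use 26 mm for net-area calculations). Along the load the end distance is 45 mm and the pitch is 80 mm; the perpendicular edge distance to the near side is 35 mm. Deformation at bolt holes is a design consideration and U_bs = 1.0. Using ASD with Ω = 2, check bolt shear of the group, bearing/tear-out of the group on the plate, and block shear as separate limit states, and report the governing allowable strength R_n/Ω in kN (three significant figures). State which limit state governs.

Bolt shear: A_b = π·22²/4 = 380.1 mm²; R_n = 469 × 380.1 × 5 × 1 / 1000 = 891.4 kN → 891.4 / 2 = 446 kN.
Bearing: edge l_c = 33, r_n = 93.06 kN; interior l_c = 56, r_n = 124.1 kN; R_n = 93.06 + 4·124.1 = 589.4 kN → 295 kN.
Block shear: A_gv = 1825, A_nv = 1240, A_nt = 110 mm²; R_n = min(0.6F_uA_nv, 0.6F_yA_gv) + U_bs·F_u·A_nt = 401.4 kN → 201 kN.
Block shear governs: 201 kN.

201 kN (block shear governs)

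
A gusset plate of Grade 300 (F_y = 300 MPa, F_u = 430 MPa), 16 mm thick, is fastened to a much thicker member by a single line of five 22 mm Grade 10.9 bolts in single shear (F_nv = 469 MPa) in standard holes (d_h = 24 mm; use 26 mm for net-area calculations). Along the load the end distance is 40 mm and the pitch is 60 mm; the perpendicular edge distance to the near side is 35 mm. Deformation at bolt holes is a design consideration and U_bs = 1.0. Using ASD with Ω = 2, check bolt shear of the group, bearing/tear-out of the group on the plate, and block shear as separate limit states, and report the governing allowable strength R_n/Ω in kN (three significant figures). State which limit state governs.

Bolt shear: A_b = π·22²/4 = 380.1 mm²; R_n = 469 × 380.1 × 5 × 1 / 1000 = 891.4 kN → 891.4 / 2 = 446 kN.
Bearing: edge l_c = 28, r_n = 231.2 kN; interior l_c = 36, r_n = 297.2 kN; R_n = 231.2 + 4·297.2 = 1420 kN → 710 kN.
Block shear: A_gv = 4480, A_nv = 2608, A_nt = 352 mm²; R_n = min(0.6F_uA_nv, 0.6F_yA_gv) + U_bs·F_u·A_nt = 824.2 kN → 412 kN.
Block shear governs: 412 kN.

412 kN (block shear governs)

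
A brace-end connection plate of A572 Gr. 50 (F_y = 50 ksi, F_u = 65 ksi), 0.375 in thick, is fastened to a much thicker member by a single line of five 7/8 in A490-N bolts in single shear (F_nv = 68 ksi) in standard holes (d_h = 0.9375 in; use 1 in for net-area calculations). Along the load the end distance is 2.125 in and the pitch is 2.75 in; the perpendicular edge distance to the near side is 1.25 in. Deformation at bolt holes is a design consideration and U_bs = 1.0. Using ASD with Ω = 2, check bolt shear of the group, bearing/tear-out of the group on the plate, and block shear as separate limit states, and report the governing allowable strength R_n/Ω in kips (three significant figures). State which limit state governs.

72.2 kips (block shear governs)

Bolt shear: A_b = π·0.875²/4 = 0.6013 in²; R_n = 68 × 0.6013 × 5 × 1 = 204.4 kips → 204.4 / 2 = 102 kips.
Bearing: edge l_c = 1.656, r_n = 48.45 kips; interior l_c = 1.812, r_n = 51.19 kips; R_n = 48.45 + 4·51.19 = 253.2 kips → 127 kips.
Block shear: A_gv = 4.922, A_nv = 3.234, A_nt = 0.2812 in²; R_n = min(0.6F_uA_nv, 0.6F_yA_gv) + U_bs·F_u·A_nt = 144.4 kips → 72.2 kips.
Block shear governs: 72.2 kips.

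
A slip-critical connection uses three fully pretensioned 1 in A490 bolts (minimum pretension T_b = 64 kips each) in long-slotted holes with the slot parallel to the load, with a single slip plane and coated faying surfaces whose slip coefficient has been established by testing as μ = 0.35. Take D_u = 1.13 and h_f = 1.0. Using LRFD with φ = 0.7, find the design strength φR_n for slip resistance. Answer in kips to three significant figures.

53.2 kips

R_n = μ · D_u · h_f · T_b · n_s · n_b = 0.35 × 1.13 × 1.0 × 64 × 1 × 3 = 75.94 kips.
Design strength φR_n = 0.7 × 75.94 = 53.2 kips.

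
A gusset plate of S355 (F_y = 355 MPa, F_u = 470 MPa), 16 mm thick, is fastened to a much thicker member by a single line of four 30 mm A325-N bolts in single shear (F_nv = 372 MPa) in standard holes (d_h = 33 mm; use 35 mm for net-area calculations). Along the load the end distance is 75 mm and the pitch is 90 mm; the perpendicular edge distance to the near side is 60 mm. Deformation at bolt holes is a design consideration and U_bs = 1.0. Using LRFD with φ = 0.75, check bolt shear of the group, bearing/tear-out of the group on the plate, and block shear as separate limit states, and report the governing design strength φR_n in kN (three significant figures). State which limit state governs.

Bolt shear: A_b = π·30²/4 = 706.9 mm²; R_n = 372 × 706.9 × 4 × 1 / 1000 = 1052 kN → 0.75 × 1052 = 789 kN.
Bearing: edge l_c = 58.5, r_n = 527.9 kN; interior l_c = 57, r_n = 514.4 kN; R_n = 527.9 + 3·514.4 = 2071 kN → 1550 kN.
Block shear: A_gv = 5520, A_nv = 3560, A_nt = 680 mm²; R_n = min(0.6F_uA_nv, 0.6F_yA_gv) + U_bs·F_u·A_nt = 1324 kN → 993 kN.
Bolt shear governs: 789 kN.

789 kN (bolt shear governs)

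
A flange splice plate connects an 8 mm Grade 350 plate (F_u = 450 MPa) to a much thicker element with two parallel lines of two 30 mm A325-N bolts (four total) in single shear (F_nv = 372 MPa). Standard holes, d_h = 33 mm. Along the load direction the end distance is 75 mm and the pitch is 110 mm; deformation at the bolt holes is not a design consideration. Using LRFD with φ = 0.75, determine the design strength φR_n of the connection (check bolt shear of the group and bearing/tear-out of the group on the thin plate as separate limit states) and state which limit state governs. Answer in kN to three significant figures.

Bolt shear: A_b = π·30²/4 = 706.9 mm²; R_n = 372 × 706.9 × 4 × 1 / 1000 = 1052 kN → 0.75 × 1052 = 789 kN.
Bearing (1.5 l_c t F_u ≤ 3.0 d t F_u): upper limit = 3.0·30·8·450 / 1000 = 324 kN.
  Edge l_c = 75 − 33/2 = 58.5 → r_n = 315.9 kN; interior l_c = 110 − 33 = 77 → r_n = 324 kN.
  R_n,bearing = 2·315.9 + 2·324 = 1280 kN → 0.75 × 1280 = 960 kN.
Bolt shear governs: 789 kN.

789 kN (bolt shear governs)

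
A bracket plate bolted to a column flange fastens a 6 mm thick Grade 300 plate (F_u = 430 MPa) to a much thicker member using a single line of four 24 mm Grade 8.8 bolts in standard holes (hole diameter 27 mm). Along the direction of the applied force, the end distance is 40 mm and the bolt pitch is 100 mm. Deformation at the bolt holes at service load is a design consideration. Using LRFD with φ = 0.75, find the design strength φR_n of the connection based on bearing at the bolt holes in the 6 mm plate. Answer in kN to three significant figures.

396 kN

Per bolt r_n = 1.2 l_c t F_u ≤ 2.4 d t F_u; upper limit = 2.4 × 24 × 6 × 430 / 1000 = 148.6 kN.
Edge bolt: l_c = 40 − 27/2 = 26.5 mm → 1.2 × 26.5 × 6 × 430 / 1000 = 82.04 → r_n = 82.04 kN.
Interior bolts: l_c = 100 − 27 = 73 mm → 1.2 × 73 × 6 × 430 / 1000 = 226 → r_n = 148.6 kN.
R_n = 1 × 82.04 + 3 × 148.6 = 527.9 kN.
Design strength φR_n = 0.75 × 527.9 = 396 kN.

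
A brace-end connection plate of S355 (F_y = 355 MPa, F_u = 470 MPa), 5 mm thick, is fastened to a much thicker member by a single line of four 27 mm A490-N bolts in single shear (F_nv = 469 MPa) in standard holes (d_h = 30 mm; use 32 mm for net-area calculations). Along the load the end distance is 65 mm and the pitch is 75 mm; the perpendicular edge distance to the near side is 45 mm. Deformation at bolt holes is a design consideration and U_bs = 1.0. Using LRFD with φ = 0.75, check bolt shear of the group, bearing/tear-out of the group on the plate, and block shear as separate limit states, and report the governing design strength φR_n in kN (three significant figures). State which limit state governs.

Bolt shear: A_b = π·27²/4 = 572.6 mm²; R_n = 469 × 572.6 × 4 × 1 / 1000 = 1074 kN → 0.75 × 1074 = 806 kN.
Bearing: edge l_c = 50, r_n = 141 kN; interior l_c = 45, r_n = 126.9 kN; R_n = 141 + 3·126.9 = 521.7 kN → 391 kN.
Block shear: A_gv = 1450, A_nv = 890, A_nt = 145 mm²; R_n = min(0.6F_uA_nv, 0.6F_yA_gv) + U_bs·F_u·A_nt = 319.1 kN → 239 kN.
Block shear governs: 239 kN.

239 kN (block shear governs)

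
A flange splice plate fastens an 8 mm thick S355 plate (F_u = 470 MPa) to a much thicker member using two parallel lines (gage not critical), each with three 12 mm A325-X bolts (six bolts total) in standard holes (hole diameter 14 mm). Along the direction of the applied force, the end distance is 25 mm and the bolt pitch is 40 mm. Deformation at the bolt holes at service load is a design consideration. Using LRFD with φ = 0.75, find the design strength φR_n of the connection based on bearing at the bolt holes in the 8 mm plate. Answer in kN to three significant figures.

447 kN

Per bolt r_n = 1.2 l_c t F_u ≤ 2.4 d t F_u; upper limit = 2.4 × 12 × 8 × 470 / 1000 = 108.3 kN.
Edge bolt: l_c = 25 − 14/2 = 18 mm → 1.2 × 18 × 8 × 470 / 1000 = 81.22 → r_n = 81.22 kN.
Interior bolts: l_c = 40 − 14 = 26 mm → 1.2 × 26 × 8 × 470 / 1000 = 117.3 → r_n = 108.3 kN.
R_n = 2 × 81.22 + 4 × 108.3 = 595.6 kN.
Design strength φR_n = 0.75 × 595.6 = 447 kN.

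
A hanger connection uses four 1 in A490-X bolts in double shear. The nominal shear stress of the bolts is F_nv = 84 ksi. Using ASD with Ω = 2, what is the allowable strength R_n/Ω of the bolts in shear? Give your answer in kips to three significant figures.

264 kips

A_b = π × 1² / 4 = 0.7854 in².
R_n = F_nv · A_b · n · n_s = 84 × 0.7854 × 4 × 2 = 527.8 kips.
Allowable strength R_n/Ω = 527.8 / 2 = 264 kips.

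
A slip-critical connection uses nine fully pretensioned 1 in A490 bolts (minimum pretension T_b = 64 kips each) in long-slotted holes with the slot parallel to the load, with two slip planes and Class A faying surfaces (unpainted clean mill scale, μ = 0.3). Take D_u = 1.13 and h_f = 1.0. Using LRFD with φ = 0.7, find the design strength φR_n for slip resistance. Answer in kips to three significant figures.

273 kips

R_n = μ · D_u · h_f · T_b · n_s · n_b = 0.3 × 1.13 × 1.0 × 64 × 2 × 9 = 390.5 kips.
Design strength φR_n = 0.7 × 390.5 = 273 kips.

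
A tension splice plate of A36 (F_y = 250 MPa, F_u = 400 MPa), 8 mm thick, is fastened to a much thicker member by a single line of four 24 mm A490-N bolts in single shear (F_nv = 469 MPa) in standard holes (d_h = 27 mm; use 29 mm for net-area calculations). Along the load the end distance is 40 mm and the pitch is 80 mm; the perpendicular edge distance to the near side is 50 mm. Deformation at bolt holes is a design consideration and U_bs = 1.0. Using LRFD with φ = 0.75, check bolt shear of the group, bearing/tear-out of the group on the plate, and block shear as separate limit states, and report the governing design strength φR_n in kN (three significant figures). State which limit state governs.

337 kN (block shear governs)

Bolt shear: A_b = π·24²/4 = 452.4 mm²; R_n = 469 × 452.4 × 4 × 1 / 1000 = 848.7 kN → 0.75 × 848.7 = 637 kN.
Bearing: edge l_c = 26.5, r_n = 101.8 kN; interior l_c = 53, r_n = 184.3 kN; R_n = 101.8 + 3·184.3 = 654.7 kN → 491 kN.
Block shear: A_gv = 2240, A_nv = 1428, A_nt = 284 mm²; R_n = min(0.6F_uA_nv, 0.6F_yA_gv) + U_bs·F_u·A_nt = 449.6 kN → 337 kN.
Block shear governs: 337 kN.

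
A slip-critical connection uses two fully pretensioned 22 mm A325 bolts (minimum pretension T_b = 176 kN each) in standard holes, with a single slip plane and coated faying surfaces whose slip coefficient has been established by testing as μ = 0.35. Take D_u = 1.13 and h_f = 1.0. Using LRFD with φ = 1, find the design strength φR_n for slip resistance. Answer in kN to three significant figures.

139 kN

R_n = μ · D_u · h_f · T_b · n_s · n_b = 0.35 × 1.13 × 1.0 × 176 × 1 × 2 = 139.2 kN.
Design strength φR_n = 1 × 139.2 = 139 kN.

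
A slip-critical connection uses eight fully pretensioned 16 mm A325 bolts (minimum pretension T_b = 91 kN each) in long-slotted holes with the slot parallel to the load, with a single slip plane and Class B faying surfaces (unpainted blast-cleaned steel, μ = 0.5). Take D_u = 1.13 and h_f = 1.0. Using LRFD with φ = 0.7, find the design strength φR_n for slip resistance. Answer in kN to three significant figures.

R_n = μ · D_u · h_f · T_b · n_s · n_b = 0.5 × 1.13 × 1.0 × 91 × 1 × 8 = 411.3 kN.
Design strength φR_n = 0.7 × 411.3 = 288 kN.

288 kN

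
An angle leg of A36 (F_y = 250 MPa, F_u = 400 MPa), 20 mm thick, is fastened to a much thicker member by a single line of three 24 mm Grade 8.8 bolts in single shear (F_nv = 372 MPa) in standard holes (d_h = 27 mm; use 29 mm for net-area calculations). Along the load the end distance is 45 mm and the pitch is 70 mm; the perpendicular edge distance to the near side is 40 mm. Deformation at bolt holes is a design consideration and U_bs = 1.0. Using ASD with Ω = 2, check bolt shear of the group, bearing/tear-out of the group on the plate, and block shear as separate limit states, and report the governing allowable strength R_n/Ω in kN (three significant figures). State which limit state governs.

Bolt shear: A_b = π·24²/4 = 452.4 mm²; R_n = 372 × 452.4 × 3 × 1 / 1000 = 504.9 kN → 504.9 / 2 = 252 kN.
Bearing: edge l_c = 31.5, r_n = 302.4 kN; interior l_c = 43, r_n = 412.8 kN; R_n = 302.4 + 2·412.8 = 1128 kN → 564 kN.
Block shear: A_gv = 3700, A_nv = 2250, A_nt = 510 mm²; R_n = min(0.6F_uA_nv, 0.6F_yA_gv) + U_bs·F_u·A_nt = 744 kN → 372 kN.
Bolt shear governs: 252 kN.

252 kN (bolt shear governs)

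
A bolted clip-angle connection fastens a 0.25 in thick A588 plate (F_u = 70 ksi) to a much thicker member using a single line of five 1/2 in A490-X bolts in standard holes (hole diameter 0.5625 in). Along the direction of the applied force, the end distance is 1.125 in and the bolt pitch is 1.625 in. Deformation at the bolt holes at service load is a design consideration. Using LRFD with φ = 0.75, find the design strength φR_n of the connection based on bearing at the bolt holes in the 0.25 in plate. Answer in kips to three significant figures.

Per bolt r_n = 1.2 l_c t F_u ≤ 2.4 d t F_u; upper limit = 2.4 × 0.5 × 0.25 × 70 = 21 kips.
Edge bolt: l_c = 1.125 − 0.5625/2 = 0.8438 in → 1.2 × 0.8438 × 0.25 × 70 = 17.72 → r_n = 17.72 kips.
Interior bolts: l_c = 1.625 − 0.5625 = 1.062 in → 1.2 × 1.062 × 0.25 × 70 = 22.31 → r_n = 21 kips.
R_n = 1 × 17.72 + 4 × 21 = 101.7 kips.
Design strength φR_n = 0.75 × 101.7 = 76.3 kips.

76.3 kips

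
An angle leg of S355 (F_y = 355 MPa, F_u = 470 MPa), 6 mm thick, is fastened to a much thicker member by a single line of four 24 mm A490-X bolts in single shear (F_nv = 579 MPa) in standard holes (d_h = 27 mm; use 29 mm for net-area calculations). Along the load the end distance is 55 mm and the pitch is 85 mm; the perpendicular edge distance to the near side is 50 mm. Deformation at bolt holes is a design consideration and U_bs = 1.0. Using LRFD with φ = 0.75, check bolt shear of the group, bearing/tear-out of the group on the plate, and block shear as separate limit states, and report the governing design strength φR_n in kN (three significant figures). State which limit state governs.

Bolt shear: A_b = π·24²/4 = 452.4 mm²; R_n = 579 × 452.4 × 4 × 1 / 1000 = 1048 kN → 0.75 × 1048 = 786 kN.
Bearing: edge l_c = 41.5, r_n = 140.4 kN; interior l_c = 58, r_n = 162.4 kN; R_n = 140.4 + 3·162.4 = 627.7 kN → 471 kN.
Block shear: A_gv = 1860, A_nv = 1251, A_nt = 213 mm²; R_n = min(0.6F_uA_nv, 0.6F_yA_gv) + U_bs·F_u·A_nt = 452.9 kN → 340 kN.
Block shear governs: 340 kN.

340 kN (block shear governs)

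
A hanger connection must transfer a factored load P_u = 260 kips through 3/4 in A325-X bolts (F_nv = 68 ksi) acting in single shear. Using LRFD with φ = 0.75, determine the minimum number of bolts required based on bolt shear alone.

A_b = π·0.75²/4 = 0.4418 in².
Per-bolt design strength φR_n = 0.75 × 68 × 0.4418 × 1 = 22.53 kips.
n ≥ 260 / 22.53 = 11.54 → use 12 bolts.

12 bolts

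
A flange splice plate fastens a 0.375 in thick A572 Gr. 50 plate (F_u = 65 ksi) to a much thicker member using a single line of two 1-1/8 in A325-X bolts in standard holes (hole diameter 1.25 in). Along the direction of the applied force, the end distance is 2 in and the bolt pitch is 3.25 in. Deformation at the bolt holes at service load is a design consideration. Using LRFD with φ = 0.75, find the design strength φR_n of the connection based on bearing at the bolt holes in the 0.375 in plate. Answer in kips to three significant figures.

Per bolt r_n = 1.2 l_c t F_u ≤ 2.4 d t F_u; upper limit = 2.4 × 1.125 × 0.375 × 65 = 65.81 kips.
Edge bolt: l_c = 2 − 1.25/2 = 1.375 in → 1.2 × 1.375 × 0.375 × 65 = 40.22 → r_n = 40.22 kips.
Interior bolts: l_c = 3.25 − 1.25 = 2 in → 1.2 × 2 × 0.375 × 65 = 58.5 → r_n = 58.5 kips.
R_n = 1 × 40.22 + 1 × 58.5 = 98.72 kips.
Design strength φR_n = 0.75 × 98.72 = 74 kips.

74 kips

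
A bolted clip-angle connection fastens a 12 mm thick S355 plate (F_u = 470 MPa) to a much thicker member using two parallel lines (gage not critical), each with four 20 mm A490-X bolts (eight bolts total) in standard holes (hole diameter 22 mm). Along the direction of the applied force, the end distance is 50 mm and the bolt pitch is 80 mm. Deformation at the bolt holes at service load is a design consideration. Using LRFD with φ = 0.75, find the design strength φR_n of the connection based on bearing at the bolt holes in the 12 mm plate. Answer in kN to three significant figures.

1610 kN

Per bolt r_n = 1.2 l_c t F_u ≤ 2.4 d t F_u; upper limit = 2.4 × 20 × 12 × 470 / 1000 = 270.7 kN.
Edge bolt: l_c = 50 − 22/2 = 39 mm → 1.2 × 39 × 12 × 470 / 1000 = 264 → r_n = 264 kN.
Interior bolts: l_c = 80 − 22 = 58 mm → 1.2 × 58 × 12 × 470 / 1000 = 392.5 → r_n = 270.7 kN.
R_n = 2 × 264 + 6 × 270.7 = 2152 kN.
Design strength φR_n = 0.75 × 2152 = 1610 kN.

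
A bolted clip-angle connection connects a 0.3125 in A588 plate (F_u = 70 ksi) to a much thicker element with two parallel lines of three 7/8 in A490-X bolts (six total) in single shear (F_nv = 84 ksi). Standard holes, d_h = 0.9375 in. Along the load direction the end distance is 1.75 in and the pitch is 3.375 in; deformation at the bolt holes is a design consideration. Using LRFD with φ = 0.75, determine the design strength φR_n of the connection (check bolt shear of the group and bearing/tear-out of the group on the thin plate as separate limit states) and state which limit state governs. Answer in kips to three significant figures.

Bolt shear: A_b = π·0.875²/4 = 0.6013 in²; R_n = 84 × 0.6013 × 6 × 1 = 303.1 kips → 0.75 × 303.1 = 227 kips.
Bearing (1.2 l_c t F_u ≤ 2.4 d t F_u): upper limit = 2.4·0.875·0.3125·70 = 45.94 kips.
  Edge l_c = 1.75 − 0.9375/2 = 1.281 → r_n = 33.63 kips; interior l_c = 3.375 − 0.9375 = 2.438 → r_n = 45.94 kips.
  R_n,bearing = 2·33.63 + 4·45.94 = 251 kips → 0.75 × 251 = 188 kips.
Bearing governs: 188 kips.

188 kips (bearing governs)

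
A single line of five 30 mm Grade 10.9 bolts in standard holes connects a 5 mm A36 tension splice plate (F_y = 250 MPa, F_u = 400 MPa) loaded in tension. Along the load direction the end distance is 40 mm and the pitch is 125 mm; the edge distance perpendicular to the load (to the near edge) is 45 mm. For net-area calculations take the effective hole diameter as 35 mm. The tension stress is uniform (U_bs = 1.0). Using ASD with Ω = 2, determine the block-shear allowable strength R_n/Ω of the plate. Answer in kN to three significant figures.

Shear plane L_v = 40 + 4·125 = 540 mm; A_gv = 540 × 5 = 2700 mm².
A_nv = (540 − 4.5·35) × 5 = 1912 mm².
A_nt = (45 − 0.5·35) × 5 = 137.5 mm².
0.6 F_u A_nv = 459 kN; 0.6 F_y A_gv = 405 kN → shear yielding governs the shear term.
R_n = 405 + 1.0 × 400 × 137.5 / 1000 = 460 kN.
Allowable strength R_n/Ω = 460 / 2 = 230 kN.

230 kN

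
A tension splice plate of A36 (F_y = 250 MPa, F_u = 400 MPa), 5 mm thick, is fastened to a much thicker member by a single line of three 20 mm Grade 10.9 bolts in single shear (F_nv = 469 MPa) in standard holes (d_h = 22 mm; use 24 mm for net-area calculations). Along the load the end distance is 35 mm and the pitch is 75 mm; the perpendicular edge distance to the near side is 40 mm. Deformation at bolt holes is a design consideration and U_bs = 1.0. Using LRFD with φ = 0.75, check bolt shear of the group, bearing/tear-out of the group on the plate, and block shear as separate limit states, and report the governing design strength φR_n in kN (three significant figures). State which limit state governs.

Bolt shear: A_b = π·20²/4 = 314.2 mm²; R_n = 469 × 314.2 × 3 × 1 / 1000 = 442 kN → 0.75 × 442 = 332 kN.
Bearing: edge l_c = 24, r_n = 57.6 kN; interior l_c = 53, r_n = 96 kN; R_n = 57.6 + 2·96 = 249.6 kN → 187 kN.
Block shear: A_gv = 925, A_nv = 625, A_nt = 140 mm²; R_n = min(0.6F_uA_nv, 0.6F_yA_gv) + U_bs·F_u·A_nt = 194.8 kN → 146 kN.
Block shear governs: 146 kN.

146 kN (block shear governs)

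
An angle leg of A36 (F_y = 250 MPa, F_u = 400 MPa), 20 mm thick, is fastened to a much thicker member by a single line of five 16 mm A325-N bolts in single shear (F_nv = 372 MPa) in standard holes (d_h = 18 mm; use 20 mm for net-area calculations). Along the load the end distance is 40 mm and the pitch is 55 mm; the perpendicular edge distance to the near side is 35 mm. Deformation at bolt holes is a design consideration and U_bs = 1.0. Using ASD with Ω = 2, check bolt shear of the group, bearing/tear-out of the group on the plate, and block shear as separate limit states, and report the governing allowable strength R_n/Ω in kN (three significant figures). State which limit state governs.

187 kN (bolt shear governs)

Bolt shear: A_b = π·16²/4 = 201.1 mm²; R_n = 372 × 201.1 × 5 × 1 / 1000 = 374 kN → 374 / 2 = 187 kN.
Bearing: edge l_c = 31, r_n = 297.6 kN; interior l_c = 37, r_n = 307.2 kN; R_n = 297.6 + 4·307.2 = 1526 kN → 763 kN.
Block shear: A_gv = 5200, A_nv = 3400, A_nt = 500 mm²; R_n = min(0.6F_uA_nv, 0.6F_yA_gv) + U_bs·F_u·A_nt = 980 kN → 490 kN.
Bolt shear governs: 187 kN.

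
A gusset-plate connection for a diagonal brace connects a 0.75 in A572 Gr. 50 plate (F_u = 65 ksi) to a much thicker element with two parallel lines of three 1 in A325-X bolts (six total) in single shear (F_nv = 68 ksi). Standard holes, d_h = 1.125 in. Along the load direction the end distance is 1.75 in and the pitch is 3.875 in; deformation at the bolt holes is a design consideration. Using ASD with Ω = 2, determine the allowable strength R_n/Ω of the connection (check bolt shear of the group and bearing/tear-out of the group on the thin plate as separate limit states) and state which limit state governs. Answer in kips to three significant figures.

Bolt shear: A_b = π·1²/4 = 0.7854 in²; R_n = 68 × 0.7854 × 6 × 1 = 320.4 kips → 320.4 / 2 = 160 kips.
Bearing (1.2 l_c t F_u ≤ 2.4 d t F_u): upper limit = 2.4·1·0.75·65 = 117 kips.
  Edge l_c = 1.75 − 1.125/2 = 1.188 → r_n = 69.47 kips; interior l_c = 3.875 − 1.125 = 2.75 → r_n = 117 kips.
  R_n,bearing = 2·69.47 + 4·117 = 606.9 kips → 606.9 / 2 = 303 kips.
Bolt shear governs: 160 kips.

160 kips (bolt shear governs)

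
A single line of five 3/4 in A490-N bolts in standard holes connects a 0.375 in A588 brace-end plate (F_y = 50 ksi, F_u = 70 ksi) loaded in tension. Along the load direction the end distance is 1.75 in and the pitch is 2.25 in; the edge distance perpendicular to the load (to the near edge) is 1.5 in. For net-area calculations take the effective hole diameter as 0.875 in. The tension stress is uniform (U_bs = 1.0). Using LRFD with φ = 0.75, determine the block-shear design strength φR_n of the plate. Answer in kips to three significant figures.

101 kips

Shear plane L_v = 1.75 + 4·2.25 = 10.75 in; A_gv = 10.75 × 0.375 = 4.031 in².
A_nv = (10.75 − 4.5·0.875) × 0.375 = 2.555 in².
A_nt = (1.5 − 0.5·0.875) × 0.375 = 0.3984 in².
0.6 F_u A_nv = 107.3 kips; 0.6 F_y A_gv = 120.9 kips → shear rupture governs the shear term.
R_n = 107.3 + 1.0 × 70 × 0.3984 = 135.2 kips.
Design strength φR_n = 0.75 × 135.2 = 101 kips.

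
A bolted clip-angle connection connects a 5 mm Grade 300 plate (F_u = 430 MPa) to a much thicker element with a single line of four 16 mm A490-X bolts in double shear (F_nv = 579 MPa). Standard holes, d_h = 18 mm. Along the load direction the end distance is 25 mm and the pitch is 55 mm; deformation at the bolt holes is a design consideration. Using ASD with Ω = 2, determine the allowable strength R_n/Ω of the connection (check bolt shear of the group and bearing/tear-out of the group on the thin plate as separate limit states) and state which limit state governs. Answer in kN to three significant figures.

144 kN (bearing governs)

Bolt shear: A_b = π·16²/4 = 201.1 mm²; R_n = 579 × 201.1 × 4 × 2 / 1000 = 931.3 kN → 931.3 / 2 = 466 kN.
Bearing (1.2 l_c t F_u ≤ 2.4 d t F_u): upper limit = 2.4·16·5·430 / 1000 = 82.56 kN.
  Edge l_c = 25 − 18/2 = 16 → r_n = 41.28 kN; interior l_c = 55 − 18 = 37 → r_n = 82.56 kN.
  R_n,bearing = 1·41.28 + 3·82.56 = 289 kN → 289 / 2 = 144 kN.
Bearing governs: 144 kN.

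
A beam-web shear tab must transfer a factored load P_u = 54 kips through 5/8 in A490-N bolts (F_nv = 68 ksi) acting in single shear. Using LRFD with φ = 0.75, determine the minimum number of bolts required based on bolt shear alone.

A_b = π·0.625²/4 = 0.3068 in².
Per-bolt design strength φR_n = 0.75 × 68 × 0.3068 × 1 = 15.65 kips.
n ≥ 54 / 15.65 = 3.451 → use 4 bolts.

4 bolts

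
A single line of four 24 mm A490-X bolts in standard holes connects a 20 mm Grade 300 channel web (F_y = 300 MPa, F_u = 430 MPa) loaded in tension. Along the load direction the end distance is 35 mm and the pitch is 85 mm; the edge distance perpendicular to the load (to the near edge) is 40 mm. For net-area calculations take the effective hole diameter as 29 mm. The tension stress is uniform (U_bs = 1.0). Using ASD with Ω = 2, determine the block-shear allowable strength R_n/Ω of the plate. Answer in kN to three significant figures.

596 kN

Shear plane L_v = 35 + 3·85 = 290 mm; A_gv = 290 × 20 = 5800 mm².
A_nv = (290 − 3.5·29) × 20 = 3770 mm².
A_nt = (40 − 0.5·29) × 20 = 510 mm².
0.6 F_u A_nv = 972.7 kN; 0.6 F_y A_gv = 1044 kN → shear rupture governs the shear term.
R_n = 972.7 + 1.0 × 430 × 510 / 1000 = 1192 kN.
Allowable strength R_n/Ω = 1192 / 2 = 596 kN.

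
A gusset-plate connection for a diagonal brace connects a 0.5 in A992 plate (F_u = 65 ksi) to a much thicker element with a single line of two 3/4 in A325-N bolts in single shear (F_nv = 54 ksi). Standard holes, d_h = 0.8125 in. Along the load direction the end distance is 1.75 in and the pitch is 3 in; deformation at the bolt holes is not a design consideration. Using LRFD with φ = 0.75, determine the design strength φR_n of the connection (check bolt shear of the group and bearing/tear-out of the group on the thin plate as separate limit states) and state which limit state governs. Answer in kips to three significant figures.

35.8 kips (bolt shear governs)

Bolt shear: A_b = π·0.75²/4 = 0.4418 in²; R_n = 54 × 0.4418 × 2 × 1 = 47.71 kips → 0.75 × 47.71 = 35.8 kips.
Bearing (1.5 l_c t F_u ≤ 3.0 d t F_u): upper limit = 3.0·0.75·0.5·65 = 73.12 kips.
  Edge l_c = 1.75 − 0.8125/2 = 1.344 → r_n = 65.51 kips; interior l_c = 3 − 0.8125 = 2.188 → r_n = 73.12 kips.
  R_n,bearing = 1·65.51 + 1·73.12 = 138.6 kips → 0.75 × 138.6 = 104 kips.
Bolt shear governs: 35.8 kips.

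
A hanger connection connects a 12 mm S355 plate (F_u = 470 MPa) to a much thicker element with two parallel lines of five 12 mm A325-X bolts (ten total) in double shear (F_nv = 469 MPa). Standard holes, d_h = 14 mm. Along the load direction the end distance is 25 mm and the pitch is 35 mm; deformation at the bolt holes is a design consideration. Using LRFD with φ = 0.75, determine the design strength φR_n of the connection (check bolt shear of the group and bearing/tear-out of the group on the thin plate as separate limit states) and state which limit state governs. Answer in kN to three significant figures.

Bolt shear: A_b = π·12²/4 = 113.1 mm²; R_n = 469 × 113.1 × 10 × 2 / 1000 = 1061 kN → 0.75 × 1061 = 796 kN.
Bearing (1.2 l_c t F_u ≤ 2.4 d t F_u): upper limit = 2.4·12·12·470 / 1000 = 162.4 kN.
  Edge l_c = 25 − 14/2 = 18 → r_n = 121.8 kN; interior l_c = 35 − 14 = 21 → r_n = 142.1 kN.
  R_n,bearing = 2·121.8 + 8·142.1 = 1381 kN → 0.75 × 1381 = 1040 kN.
Bolt shear governs: 796 kN.

796 kN (bolt shear governs)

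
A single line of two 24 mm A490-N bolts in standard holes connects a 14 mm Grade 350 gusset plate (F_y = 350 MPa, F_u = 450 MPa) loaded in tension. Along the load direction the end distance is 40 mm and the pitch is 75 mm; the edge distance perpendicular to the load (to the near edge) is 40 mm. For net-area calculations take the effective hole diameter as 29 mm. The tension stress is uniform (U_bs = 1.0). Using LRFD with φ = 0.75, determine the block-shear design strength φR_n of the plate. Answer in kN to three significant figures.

Shear plane L_v = 40 + 1·75 = 115 mm; A_gv = 115 × 14 = 1610 mm².
A_nv = (115 − 1.5·29) × 14 = 1001 mm².
A_nt = (40 − 0.5·29) × 14 = 357 mm².
0.6 F_u A_nv = 270.3 kN; 0.6 F_y A_gv = 338.1 kN → shear rupture governs the shear term.
R_n = 270.3 + 1.0 × 450 × 357 / 1000 = 430.9 kN.
Design strength φR_n = 0.75 × 430.9 = 323 kN.

323 kN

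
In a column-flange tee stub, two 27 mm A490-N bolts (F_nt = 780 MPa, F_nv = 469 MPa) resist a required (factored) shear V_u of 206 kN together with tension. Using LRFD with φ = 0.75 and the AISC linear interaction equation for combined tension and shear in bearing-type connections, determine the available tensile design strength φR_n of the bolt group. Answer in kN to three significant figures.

528 kN

A_b = π·27²/4 = 572.6 mm²; f_rv = 206 × 1000 / (2 × 572.6) = 179.9 MPa.
F'_nt = 1.3 F_nt − (F_nt / φF_nv) f_rv = 1.3·780 − (780/(0.75·469))·179.9 = 615.1 MPa, capped at F_nt → F'_nt = 615.1 MPa.
R_n = F'_nt · A_b · n = 615.1 × 572.6 × 2 / 1000 = 704.3 kN.
Design strength φR_n = 0.75 × 704.3 = 528 kN.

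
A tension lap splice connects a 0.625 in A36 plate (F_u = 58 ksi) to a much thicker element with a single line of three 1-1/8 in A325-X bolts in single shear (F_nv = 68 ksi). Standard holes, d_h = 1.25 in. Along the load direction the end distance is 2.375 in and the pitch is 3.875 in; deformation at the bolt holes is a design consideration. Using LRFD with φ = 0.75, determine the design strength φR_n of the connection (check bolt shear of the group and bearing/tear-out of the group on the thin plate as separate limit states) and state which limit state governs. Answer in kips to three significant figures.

152 kips (bolt shear governs)

Bolt shear: A_b = π·1.125²/4 = 0.994 in²; R_n = 68 × 0.994 × 3 × 1 = 202.8 kips → 0.75 × 202.8 = 152 kips.
Bearing (1.2 l_c t F_u ≤ 2.4 d t F_u): upper limit = 2.4·1.125·0.625·58 = 97.87 kips.
  Edge l_c = 2.375 − 1.25/2 = 1.75 → r_n = 76.12 kips; interior l_c = 3.875 − 1.25 = 2.625 → r_n = 97.87 kips.
  R_n,bearing = 1·76.12 + 2·97.87 = 271.9 kips → 0.75 × 271.9 = 204 kips.
Bolt shear governs: 152 kips.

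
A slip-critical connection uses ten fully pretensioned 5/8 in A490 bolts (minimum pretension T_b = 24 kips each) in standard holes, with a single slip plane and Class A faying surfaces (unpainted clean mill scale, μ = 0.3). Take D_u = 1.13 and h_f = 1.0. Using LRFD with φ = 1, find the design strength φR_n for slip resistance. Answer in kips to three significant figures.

R_n = μ · D_u · h_f · T_b · n_s · n_b = 0.3 × 1.13 × 1.0 × 24 × 1 × 10 = 81.36 kips.
Design strength φR_n = 1 × 81.36 = 81.4 kips.

81.4 kips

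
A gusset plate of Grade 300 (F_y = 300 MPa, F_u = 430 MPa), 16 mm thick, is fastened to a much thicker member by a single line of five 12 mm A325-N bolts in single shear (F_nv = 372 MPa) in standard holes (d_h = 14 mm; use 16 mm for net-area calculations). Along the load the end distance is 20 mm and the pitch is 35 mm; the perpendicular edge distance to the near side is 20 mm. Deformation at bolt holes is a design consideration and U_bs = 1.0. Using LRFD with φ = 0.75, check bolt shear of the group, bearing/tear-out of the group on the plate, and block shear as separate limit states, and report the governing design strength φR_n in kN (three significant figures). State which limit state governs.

158 kN (bolt shear governs)

Bolt shear: A_b = π·12²/4 = 113.1 mm²; R_n = 372 × 113.1 × 5 × 1 / 1000 = 210.4 kN → 0.75 × 210.4 = 158 kN.
Bearing: edge l_c = 13, r_n = 107.3 kN; interior l_c = 21, r_n = 173.4 kN; R_n = 107.3 + 4·173.4 = 800.8 kN → 601 kN.
Block shear: A_gv = 2560, A_nv = 1408, A_nt = 192 mm²; R_n = min(0.6F_uA_nv, 0.6F_yA_gv) + U_bs·F_u·A_nt = 445.8 kN → 334 kN.
Bolt shear governs: 158 kN.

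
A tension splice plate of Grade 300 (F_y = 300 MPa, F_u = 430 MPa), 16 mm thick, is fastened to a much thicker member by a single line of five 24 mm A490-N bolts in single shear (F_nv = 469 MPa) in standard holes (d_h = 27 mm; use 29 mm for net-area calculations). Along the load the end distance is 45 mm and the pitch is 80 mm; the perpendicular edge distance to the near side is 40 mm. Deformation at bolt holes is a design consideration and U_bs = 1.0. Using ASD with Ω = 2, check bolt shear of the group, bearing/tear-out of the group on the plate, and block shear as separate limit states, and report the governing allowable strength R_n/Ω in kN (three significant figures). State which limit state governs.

530 kN (bolt shear governs)

Bolt shear: A_b = π·24²/4 = 452.4 mm²; R_n = 469 × 452.4 × 5 × 1 / 1000 = 1061 kN → 1061 / 2 = 530 kN.
Bearing: edge l_c = 31.5, r_n = 260.1 kN; interior l_c = 53, r_n = 396.3 kN; R_n = 260.1 + 4·396.3 = 1845 kN → 923 kN.
Block shear: A_gv = 5840, A_nv = 3752, A_nt = 408 mm²; R_n = min(0.6F_uA_nv, 0.6F_yA_gv) + U_bs·F_u·A_nt = 1143 kN → 572 kN.
Bolt shear governs: 530 kN.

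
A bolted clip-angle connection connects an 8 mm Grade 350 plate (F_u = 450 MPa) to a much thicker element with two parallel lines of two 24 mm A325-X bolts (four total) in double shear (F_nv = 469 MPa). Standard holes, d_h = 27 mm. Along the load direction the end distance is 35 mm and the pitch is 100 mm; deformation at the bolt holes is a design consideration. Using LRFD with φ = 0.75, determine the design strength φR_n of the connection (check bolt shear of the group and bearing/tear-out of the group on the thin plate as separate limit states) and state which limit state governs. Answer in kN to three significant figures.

450 kN (bearing governs)

Bolt shear: A_b = π·24²/4 = 452.4 mm²; R_n = 469 × 452.4 × 4 × 2 / 1000 = 1697 kN → 0.75 × 1697 = 1270 kN.
Bearing (1.2 l_c t F_u ≤ 2.4 d t F_u): upper limit = 2.4·24·8·450 / 1000 = 207.4 kN.
  Edge l_c = 35 − 27/2 = 21.5 → r_n = 92.88 kN; interior l_c = 100 − 27 = 73 → r_n = 207.4 kN.
  R_n,bearing = 2·92.88 + 2·207.4 = 600.5 kN → 0.75 × 600.5 = 450 kN.
Bearing governs: 450 kN.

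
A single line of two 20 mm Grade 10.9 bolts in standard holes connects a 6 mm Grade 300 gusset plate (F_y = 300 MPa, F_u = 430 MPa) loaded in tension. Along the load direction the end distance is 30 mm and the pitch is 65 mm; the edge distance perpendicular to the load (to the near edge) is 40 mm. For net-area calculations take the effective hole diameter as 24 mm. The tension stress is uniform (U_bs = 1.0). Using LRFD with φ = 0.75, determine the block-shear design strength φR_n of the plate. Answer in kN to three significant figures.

123 kN

Shear plane L_v = 30 + 1·65 = 95 mm; A_gv = 95 × 6 = 570 mm².
A_nv = (95 − 1.5·24) × 6 = 354 mm².
A_nt = (40 − 0.5·24) × 6 = 168 mm².
0.6 F_u A_nv = 91.33 kN; 0.6 F_y A_gv = 102.6 kN → shear rupture governs the shear term.
R_n = 91.33 + 1.0 × 430 × 168 / 1000 = 163.6 kN.
Design strength φR_n = 0.75 × 163.6 = 123 kN.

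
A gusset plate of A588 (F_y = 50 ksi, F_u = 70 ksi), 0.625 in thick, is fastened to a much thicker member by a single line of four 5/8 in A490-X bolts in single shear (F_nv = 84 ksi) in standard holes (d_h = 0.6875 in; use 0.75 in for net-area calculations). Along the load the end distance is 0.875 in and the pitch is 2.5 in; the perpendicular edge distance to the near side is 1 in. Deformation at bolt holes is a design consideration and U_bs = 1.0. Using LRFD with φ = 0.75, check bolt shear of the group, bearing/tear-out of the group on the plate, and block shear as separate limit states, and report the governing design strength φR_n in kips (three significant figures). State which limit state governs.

Bolt shear: A_b = π·0.625²/4 = 0.3068 in²; R_n = 84 × 0.3068 × 4 × 1 = 103.1 kips → 0.75 × 103.1 = 77.3 kips.
Bearing: edge l_c = 0.5312, r_n = 27.89 kips; interior l_c = 1.812, r_n = 65.62 kips; R_n = 27.89 + 3·65.62 = 224.8 kips → 169 kips.
Block shear: A_gv = 5.234, A_nv = 3.594, A_nt = 0.3906 in²; R_n = min(0.6F_uA_nv, 0.6F_yA_gv) + U_bs·F_u·A_nt = 178.3 kips → 134 kips.
Bolt shear governs: 77.3 kips.

77.3 kips (bolt shear governs)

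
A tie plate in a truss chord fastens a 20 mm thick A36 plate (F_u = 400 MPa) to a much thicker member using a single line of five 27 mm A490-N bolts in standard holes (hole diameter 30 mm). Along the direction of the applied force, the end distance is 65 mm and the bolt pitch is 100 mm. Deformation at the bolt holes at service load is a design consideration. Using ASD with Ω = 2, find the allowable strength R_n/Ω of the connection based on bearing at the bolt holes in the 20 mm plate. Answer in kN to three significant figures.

1280 kN

Per bolt r_n = 1.2 l_c t F_u ≤ 2.4 d t F_u; upper limit = 2.4 × 27 × 20 × 400 / 1000 = 518.4 kN.
Edge bolt: l_c = 65 − 30/2 = 50 mm → 1.2 × 50 × 20 × 400 / 1000 = 480 → r_n = 480 kN.
Interior bolts: l_c = 100 − 30 = 70 mm → 1.2 × 70 × 20 × 400 / 1000 = 672 → r_n = 518.4 kN.
R_n = 1 × 480 + 4 × 518.4 = 2554 kN.
Allowable strength R_n/Ω = 2554 / 2 = 1280 kN.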